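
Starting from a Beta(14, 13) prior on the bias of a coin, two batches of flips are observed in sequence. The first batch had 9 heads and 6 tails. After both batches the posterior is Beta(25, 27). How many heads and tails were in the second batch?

Because Beta–binomial updating is additive in the counts, the combined data contributed (α_post−α_prior, β_post−β_prior) successes and failures.
Total across both batches: 25−14=11 heads, 27−13=14 tails.
Subtract the first batch: 11−9=2 heads and 14−6=8 tails.

2 heads and 8 tails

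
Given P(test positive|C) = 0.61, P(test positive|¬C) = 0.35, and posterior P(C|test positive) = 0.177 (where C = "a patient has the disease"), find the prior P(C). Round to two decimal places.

In odds form, posterior odds = prior odds × likelihood ratio, so prior odds = posterior odds ÷ LR.
Posterior odds = 0.177/(1−0.177) = 0.2151. LR = 0.61/0.35 = 1.7429.
Prior odds = 0.2151/1.7429 = 0.1234, so P(C) = 0.1234/(1+0.1234) ≈ 0.11.

P(C) = 0.11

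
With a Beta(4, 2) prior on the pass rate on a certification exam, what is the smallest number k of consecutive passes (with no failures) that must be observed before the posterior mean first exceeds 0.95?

After k passes and 0 failures the posterior is Beta(4+k, 2), with mean (4+k)/(4+2+k).
Set (4+k)/(6+k) > 0.95 and solve: k > (0.95·6 − 4)/(1 − 0.95) = 34.000.
The smallest integer exceeding 34.000 is 35.

k = 35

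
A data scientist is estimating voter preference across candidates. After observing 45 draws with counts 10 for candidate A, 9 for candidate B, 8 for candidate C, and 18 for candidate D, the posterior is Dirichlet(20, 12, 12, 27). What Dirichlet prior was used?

Dirichlet(10, 3, 4, 9)

For a Dirichlet(α) prior with multinomial counts c, the posterior is Dirichlet(α + c) componentwise.
Subtract each count from the matching posterior parameter: 20−10=10, 12−9=3, 12−8=4, 27−18=9.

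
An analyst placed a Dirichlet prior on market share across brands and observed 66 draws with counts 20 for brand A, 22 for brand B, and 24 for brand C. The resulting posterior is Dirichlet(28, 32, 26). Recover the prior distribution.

For a Dirichlet(α) prior with multinomial counts c, the posterior is Dirichlet(α + c) componentwise.
Subtract each count from the matching posterior parameter: 28−20=8, 32−22=10, 26−24=2.

Dirichlet(8, 10, 2)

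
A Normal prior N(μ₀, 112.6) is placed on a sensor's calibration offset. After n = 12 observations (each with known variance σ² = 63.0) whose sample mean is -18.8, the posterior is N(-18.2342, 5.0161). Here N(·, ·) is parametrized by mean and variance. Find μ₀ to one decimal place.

μ₀ = -6.1

With known observation variance, the Normal–Normal posterior has precision τ_n = τ₀ + n/σ² and mean μ_n = (τ₀μ₀ + (n/σ²)x̄)/τ_n.
Here τ₀ = 1/112.6 = 0.008881 and τ_data = 12/63.0 = 0.190476, so τ_n = 0.199357.
Rearranging for μ₀: μ₀ = (μ_n·τ_n − τ_data·x̄)/τ₀ = (-18.2342·0.199357 − 0.190476·-18.8) / 0.008881 = -0.054167/0.008881 ≈ -6.1.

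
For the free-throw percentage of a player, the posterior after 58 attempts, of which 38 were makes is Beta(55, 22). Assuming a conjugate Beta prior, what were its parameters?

Under Beta–binomial conjugacy the posterior parameters are (α+s, β+f).
So α = 55 − 38 = 17 and β = 22 − 20 = 2.

Beta(17, 2)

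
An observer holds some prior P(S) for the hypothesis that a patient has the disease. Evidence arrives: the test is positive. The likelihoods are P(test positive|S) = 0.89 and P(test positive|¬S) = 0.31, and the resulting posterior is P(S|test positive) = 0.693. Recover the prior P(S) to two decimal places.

P(S) = 0.44

In odds form, posterior odds = prior odds × likelihood ratio, so prior odds = posterior odds ÷ LR.
Posterior odds = 0.693/(1−0.693) = 2.2573. LR = 0.89/0.31 = 2.8710.
Prior odds = 2.2573/2.8710 = 0.7862, so P(S) = 0.7862/(1+0.7862) ≈ 0.44.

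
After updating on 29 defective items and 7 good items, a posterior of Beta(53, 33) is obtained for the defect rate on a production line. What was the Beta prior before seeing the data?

Beta is conjugate to the binomial likelihood: posterior = Beta(a+s, b+f).
So a = 53 − 29 = 24 and b = 33 − 7 = 26.

Beta(24, 26)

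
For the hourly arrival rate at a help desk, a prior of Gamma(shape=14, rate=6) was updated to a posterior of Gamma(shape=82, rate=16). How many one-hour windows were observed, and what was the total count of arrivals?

n = 10 one-hour windows with total 68 arrivals

Gamma–Poisson conjugacy: posterior shape = α + Σxᵢ, posterior rate = β + n.
Matching: Σxᵢ = 82 − 14 = 68 and n = 16 − 6 = 10.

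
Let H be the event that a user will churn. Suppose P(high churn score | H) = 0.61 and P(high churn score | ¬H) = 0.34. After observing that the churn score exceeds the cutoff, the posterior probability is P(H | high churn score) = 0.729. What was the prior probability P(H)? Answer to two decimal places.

Bayes' rule in odds form gives O(H|E) = O(H)·[P(E|H)/P(E|¬H)], hence O(H) = O(H|E)/LR.
Posterior odds = 0.729/(1−0.729) = 2.6900. LR = 0.61/0.34 = 1.7941.
Prior odds = 2.6900/1.7941 = 1.4994, so P(H) = 1.4994/(1+1.4994) ≈ 0.60.

P(H) = 0.60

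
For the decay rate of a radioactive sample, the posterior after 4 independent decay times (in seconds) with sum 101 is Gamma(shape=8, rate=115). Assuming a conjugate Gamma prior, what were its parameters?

Gamma(shape=4, rate=14)

Gamma–exponential conjugacy: posterior shape = α + n, posterior rate = β + Σtᵢ.
So α = 8 − 4 = 4 and β = 115 − 101 = 14.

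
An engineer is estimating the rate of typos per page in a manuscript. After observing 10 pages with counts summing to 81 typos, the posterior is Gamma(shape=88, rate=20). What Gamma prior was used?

Gamma–Poisson conjugacy: posterior shape = α + Σxᵢ, posterior rate = β + n.
So α = 88 − 81 = 7 and β = 20 − 10 = 10.

Gamma(shape=7, rate=10)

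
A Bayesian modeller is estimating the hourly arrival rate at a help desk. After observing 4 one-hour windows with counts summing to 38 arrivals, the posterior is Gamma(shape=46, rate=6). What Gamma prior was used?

Gamma(shape=8, rate=2)

Gamma–Poisson conjugacy: posterior shape = α + Σxᵢ, posterior rate = β + n.
So α = 46 − 38 = 8 and β = 6 − 4 = 2.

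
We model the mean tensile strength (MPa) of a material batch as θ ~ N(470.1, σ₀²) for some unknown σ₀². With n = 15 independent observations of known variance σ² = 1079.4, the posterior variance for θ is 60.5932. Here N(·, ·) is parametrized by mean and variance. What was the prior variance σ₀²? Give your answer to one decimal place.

Posterior precision equals prior precision plus data precision: 1/σ_n² = 1/σ₀² + n/σ².
So 1/σ₀² = 1/60.5932 − 15/1079.4 = 0.016504 − 0.013897 = 0.002607.
Hence σ₀² = 1/0.002607 ≈ 383.6.

σ₀² = 383.6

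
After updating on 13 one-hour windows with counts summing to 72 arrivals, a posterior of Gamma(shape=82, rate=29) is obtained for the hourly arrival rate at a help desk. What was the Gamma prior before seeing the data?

Gamma(shape=10, rate=16)

A Gamma(α, β) prior (rate parametrization) on a Poisson rate with n observations summing to S gives posterior Gamma(α+S, β+n).
So α = 82 − 72 = 10 and β = 29 − 13 = 16.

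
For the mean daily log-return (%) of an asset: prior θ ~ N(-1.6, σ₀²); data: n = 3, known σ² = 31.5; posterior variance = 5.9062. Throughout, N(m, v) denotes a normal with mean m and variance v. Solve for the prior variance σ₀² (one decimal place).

Posterior precision equals prior precision plus data precision: 1/σ_n² = 1/σ₀² + n/σ².
So 1/σ₀² = 1/5.9062 − 3/31.5 = 0.169314 − 0.095238 = 0.074076.
Hence σ₀² = 1/0.074076 ≈ 13.5.

σ₀² = 13.5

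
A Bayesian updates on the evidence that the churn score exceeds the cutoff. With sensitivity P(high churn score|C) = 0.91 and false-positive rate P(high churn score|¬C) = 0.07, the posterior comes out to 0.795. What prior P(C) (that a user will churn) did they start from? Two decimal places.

Bayes' rule in odds form gives O(C|E) = O(C)·[P(E|C)/P(E|¬C)], hence O(C) = O(C|E)/LR.
Posterior odds = 0.795/(1−0.795) = 3.8780. LR = 0.91/0.07 = 13.0000.
Prior odds = 3.8780/13.0000 = 0.2983, so P(C) = 0.2983/(1+0.2983) ≈ 0.23.

P(C) = 0.23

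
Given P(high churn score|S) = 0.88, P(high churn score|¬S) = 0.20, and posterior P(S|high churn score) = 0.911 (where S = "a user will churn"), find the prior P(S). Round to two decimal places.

P(S) = 0.70

Bayes' rule in odds form gives O(S|E) = O(S)·[P(E|S)/P(E|¬S)], hence O(S) = O(S|E)/LR.
Posterior odds = 0.911/(1−0.911) = 10.2360. LR = 0.88/0.20 = 4.4000.
Prior odds = 10.2360/4.4000 = 2.3264, so P(S) = 2.3264/(1+2.3264) ≈ 0.70.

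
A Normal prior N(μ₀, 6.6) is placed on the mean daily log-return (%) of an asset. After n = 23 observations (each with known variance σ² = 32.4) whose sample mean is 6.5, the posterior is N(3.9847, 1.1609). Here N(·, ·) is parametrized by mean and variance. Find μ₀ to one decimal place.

With known observation variance, the Normal–Normal posterior has precision τ_n = τ₀ + n/σ² and mean μ_n = (τ₀μ₀ + (n/σ²)x̄)/τ_n.
Here τ₀ = 1/6.6 = 0.151515 and τ_data = 23/32.4 = 0.709877, so τ_n = 0.861392.
Rearranging for μ₀: μ₀ = (μ_n·τ_n − τ_data·x̄)/τ₀ = (3.9847·0.861392 − 0.709877·6.5) / 0.151515 = -1.181812/0.151515 ≈ -7.8.

μ₀ = -7.8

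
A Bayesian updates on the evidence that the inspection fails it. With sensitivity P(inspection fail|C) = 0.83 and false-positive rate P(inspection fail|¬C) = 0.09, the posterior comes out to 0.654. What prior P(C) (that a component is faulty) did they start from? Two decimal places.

Bayes' rule in odds form gives O(C|E) = O(C)·[P(E|C)/P(E|¬C)], hence O(C) = O(C|E)/LR.
Posterior odds = 0.654/(1−0.654) = 1.8902. LR = 0.83/0.09 = 9.2222.
Prior odds = 1.8902/9.2222 = 0.2050, so P(C) = 0.2050/(1+0.2050) ≈ 0.17.

P(C) = 0.17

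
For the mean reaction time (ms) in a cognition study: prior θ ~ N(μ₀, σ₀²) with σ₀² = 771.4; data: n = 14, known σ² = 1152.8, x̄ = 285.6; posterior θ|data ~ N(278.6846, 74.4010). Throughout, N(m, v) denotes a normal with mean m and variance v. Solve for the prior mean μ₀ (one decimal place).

μ₀ = 213.9

With known observation variance, the Normal–Normal posterior has precision τ_n = τ₀ + n/σ² and mean μ_n = (τ₀μ₀ + (n/σ²)x̄)/τ_n.
Here τ₀ = 1/771.4 = 0.001296 and τ_data = 14/1152.8 = 0.012144, so τ_n = 0.013440.
Rearranging for μ₀: μ₀ = (μ_n·τ_n − τ_data·x̄)/τ₀ = (278.6846·0.013440 − 0.012144·285.6) / 0.001296 = 0.277195/0.001296 ≈ 213.9.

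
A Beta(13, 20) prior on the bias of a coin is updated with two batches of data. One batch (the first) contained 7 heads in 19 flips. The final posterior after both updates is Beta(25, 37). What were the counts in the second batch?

Because Beta–binomial updating is additive in the counts, the combined data contributed (α_post−α_prior, β_post−β_prior) successes and failures.
Total across both batches: 25−13=12 heads, 37−20=17 tails.
Subtract the first batch: 12−7=5 heads and 17−12=5 tails.

5 heads and 5 tails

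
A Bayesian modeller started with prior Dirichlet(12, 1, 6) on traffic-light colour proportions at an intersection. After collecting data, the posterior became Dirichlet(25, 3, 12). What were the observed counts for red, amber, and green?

For a Dirichlet(α) prior with multinomial counts c, the posterior is Dirichlet(α + c) componentwise.
Counts are posterior − prior componentwise: 25−12=13, 3−1=2, 12−6=6.

counts (13, 2, 6)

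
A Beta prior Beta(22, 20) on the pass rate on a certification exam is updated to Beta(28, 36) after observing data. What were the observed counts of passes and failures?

Beta is conjugate to the binomial likelihood: posterior = Beta(a+s, b+f).
Match parameters: s=28−22=6, f=36−20=16.

6 passes and 16 failures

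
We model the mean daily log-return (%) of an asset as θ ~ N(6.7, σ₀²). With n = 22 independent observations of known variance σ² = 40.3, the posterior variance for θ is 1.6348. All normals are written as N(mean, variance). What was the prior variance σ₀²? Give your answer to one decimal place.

σ₀² = 15.2

Posterior precision equals prior precision plus data precision: 1/σ_n² = 1/σ₀² + n/σ².
So 1/σ₀² = 1/1.6348 − 22/40.3 = 0.611696 − 0.545906 = 0.065790.
Hence σ₀² = 1/0.065790 ≈ 15.2.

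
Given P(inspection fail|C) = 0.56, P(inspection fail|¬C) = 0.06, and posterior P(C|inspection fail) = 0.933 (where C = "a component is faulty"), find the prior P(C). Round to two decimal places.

In odds form, posterior odds = prior odds × likelihood ratio, so prior odds = posterior odds ÷ LR.
Posterior odds = 0.933/(1−0.933) = 13.9254. LR = 0.56/0.06 = 9.3333.
Prior odds = 13.9254/9.3333 = 1.4920, so P(C) = 1.4920/(1+1.4920) ≈ 0.60.

P(C) = 0.60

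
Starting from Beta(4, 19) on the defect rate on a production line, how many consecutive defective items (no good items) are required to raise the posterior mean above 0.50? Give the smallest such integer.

After k defective items and 0 good items the posterior is Beta(4+k, 19), with mean (4+k)/(4+19+k).
Set (4+k)/(23+k) > 0.50 and solve: k > (0.50·23 − 4)/(1 − 0.50) = 15.000.
The smallest integer exceeding 15.000 is 16, and checking k=16: (20)/(39) = 0.5128 > 0.50.

k = 16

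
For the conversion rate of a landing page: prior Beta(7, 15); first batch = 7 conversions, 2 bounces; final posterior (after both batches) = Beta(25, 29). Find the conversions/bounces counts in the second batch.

Sequential conjugate updates are equivalent to a single update on the pooled data, so total successes = posterior α − prior α and total failures = posterior β − prior β.
Total across both batches: 25−7=18 conversions, 29−15=14 bounces.
Subtract the first batch: 18−7=11 conversions and 14−2=12 bounces.

11 conversions and 12 bounces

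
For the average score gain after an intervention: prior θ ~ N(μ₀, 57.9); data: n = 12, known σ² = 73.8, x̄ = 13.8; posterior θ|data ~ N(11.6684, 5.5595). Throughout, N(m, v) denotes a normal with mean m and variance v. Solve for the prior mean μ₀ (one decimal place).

μ₀ = -8.4

With known observation variance, the Normal–Normal posterior has precision τ_n = τ₀ + n/σ² and mean μ_n = (τ₀μ₀ + (n/σ²)x̄)/τ_n.
Here τ₀ = 1/57.9 = 0.017271 and τ_data = 12/73.8 = 0.162602, so τ_n = 0.179873.
Rearranging for μ₀: μ₀ = (μ_n·τ_n − τ_data·x̄)/τ₀ = (11.6684·0.179873 − 0.162602·13.8) / 0.017271 = -0.145077/0.017271 ≈ -8.4.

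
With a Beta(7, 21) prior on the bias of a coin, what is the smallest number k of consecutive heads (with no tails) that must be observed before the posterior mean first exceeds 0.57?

k = 21

After k heads and 0 tails the posterior is Beta(7+k, 21), with mean (7+k)/(7+21+k).
Set (7+k)/(28+k) > 0.57 and solve: k > (0.57·28 − 7)/(1 − 0.57) = 20.837.
The smallest integer exceeding 20.837 is 21, and checking k=21: (28)/(49) = 0.5714 > 0.57.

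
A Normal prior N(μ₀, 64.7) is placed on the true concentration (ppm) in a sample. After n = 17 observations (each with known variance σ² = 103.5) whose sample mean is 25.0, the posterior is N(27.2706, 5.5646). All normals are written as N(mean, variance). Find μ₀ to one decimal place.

μ₀ = 51.4

With known observation variance, the Normal–Normal posterior has precision τ_n = τ₀ + n/σ² and mean μ_n = (τ₀μ₀ + (n/σ²)x̄)/τ_n.
Here τ₀ = 1/64.7 = 0.015456 and τ_data = 17/103.5 = 0.164251, so τ_n = 0.179707.
Rearranging for μ₀: μ₀ = (μ_n·τ_n − τ_data·x̄)/τ₀ = (27.2706·0.179707 − 0.164251·25.0) / 0.015456 = 0.794443/0.015456 ≈ 51.4.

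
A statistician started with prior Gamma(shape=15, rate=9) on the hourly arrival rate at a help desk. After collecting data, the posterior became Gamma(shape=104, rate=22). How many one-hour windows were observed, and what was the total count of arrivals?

n = 13 one-hour windows with total 89 arrivals

A Gamma(α, β) prior (rate parametrization) on a Poisson rate with n observations summing to S gives posterior Gamma(α+S, β+n).
Matching: Σxᵢ = 104 − 15 = 89 and n = 22 − 9 = 13.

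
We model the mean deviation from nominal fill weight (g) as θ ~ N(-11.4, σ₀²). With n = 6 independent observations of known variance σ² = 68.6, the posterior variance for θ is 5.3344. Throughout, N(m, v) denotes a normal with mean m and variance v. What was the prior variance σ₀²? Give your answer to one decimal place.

Posterior precision equals prior precision plus data precision: 1/σ_n² = 1/σ₀² + n/σ².
So 1/σ₀² = 1/5.3344 − 6/68.6 = 0.187463 − 0.087464 = 0.099999.
Hence σ₀² = 1/0.099999 ≈ 10.0.

σ₀² = 10.0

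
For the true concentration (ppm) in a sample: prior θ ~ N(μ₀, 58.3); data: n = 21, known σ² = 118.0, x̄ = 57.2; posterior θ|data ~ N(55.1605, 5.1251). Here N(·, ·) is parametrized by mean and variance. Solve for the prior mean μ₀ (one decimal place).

The posterior mean is a precision-weighted average: μ_n = (τ₀μ₀ + τ_data·x̄)/(τ₀+τ_data), with τ₀=1/σ₀² and τ_data=n/σ².
Here τ₀ = 1/58.3 = 0.017153 and τ_data = 21/118.0 = 0.177966, so τ_n = 0.195119.
Rearranging for μ₀: μ₀ = (μ_n·τ_n − τ_data·x̄)/τ₀ = (55.1605·0.195119 − 0.177966·57.2) / 0.017153 = 0.583206/0.017153 ≈ 34.0.

μ₀ = 34.0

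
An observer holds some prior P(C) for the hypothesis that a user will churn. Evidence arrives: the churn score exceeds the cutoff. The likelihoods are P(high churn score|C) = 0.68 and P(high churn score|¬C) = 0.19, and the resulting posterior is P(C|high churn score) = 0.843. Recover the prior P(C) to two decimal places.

In odds form, posterior odds = prior odds × likelihood ratio, so prior odds = posterior odds ÷ LR.
Posterior odds = 0.843/(1−0.843) = 5.3694. LR = 0.68/0.19 = 3.5789.
Prior odds = 5.3694/3.5789 = 1.5003, so P(C) = 1.5003/(1+1.5003) ≈ 0.60.

P(C) = 0.60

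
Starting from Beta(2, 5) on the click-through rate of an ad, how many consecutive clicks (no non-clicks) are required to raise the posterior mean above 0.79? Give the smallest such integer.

After k clicks and 0 non-clicks the posterior is Beta(2+k, 5), with mean (2+k)/(2+5+k).
Set (2+k)/(7+k) > 0.79 and solve: k > (0.79·7 − 2)/(1 − 0.79) = 16.810.
The smallest integer exceeding 16.810 is 17, and checking k=17: (19)/(24) = 0.7917 > 0.79.

k = 17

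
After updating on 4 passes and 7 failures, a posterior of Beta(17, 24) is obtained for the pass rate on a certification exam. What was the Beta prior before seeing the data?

Beta(13, 17)

A Beta(α, β) prior with s successes and f failures in binomial data gives a Beta(α+s, β+f) posterior.
So α = 17 − 4 = 13 and β = 24 − 7 = 17.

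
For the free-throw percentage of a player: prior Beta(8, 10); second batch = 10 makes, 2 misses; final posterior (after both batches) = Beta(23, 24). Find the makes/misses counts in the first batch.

5 makes and 12 misses

Because Beta–binomial updating is additive in the counts, the combined data contributed (α_post−α_prior, β_post−β_prior) successes and failures.
Total across both batches: 23−8=15 makes, 24−10=14 misses.
Subtract the second batch: 15−10=5 makes and 14−2=12 misses.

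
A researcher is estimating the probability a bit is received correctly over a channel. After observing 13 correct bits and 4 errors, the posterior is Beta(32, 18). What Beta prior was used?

Beta(19, 14)

Under Beta–binomial conjugacy the posterior parameters are (α+s, β+f).
Subtract the data counts: 32−13=19, 18−4=14.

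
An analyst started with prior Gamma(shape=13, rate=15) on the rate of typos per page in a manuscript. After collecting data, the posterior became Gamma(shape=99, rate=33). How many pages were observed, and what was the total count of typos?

A Gamma(α, β) prior (rate parametrization) on a Poisson rate with n observations summing to S gives posterior Gamma(α+S, β+n).
Matching: Σxᵢ = 99 − 13 = 86 and n = 33 − 15 = 18.

n = 18 pages with total 86 typos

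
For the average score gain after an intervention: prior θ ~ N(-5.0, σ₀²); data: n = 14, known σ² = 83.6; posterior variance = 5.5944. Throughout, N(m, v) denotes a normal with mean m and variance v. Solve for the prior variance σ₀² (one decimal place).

σ₀² = 88.6

Posterior precision equals prior precision plus data precision: 1/σ_n² = 1/σ₀² + n/σ².
So 1/σ₀² = 1/5.5944 − 14/83.6 = 0.178750 − 0.167464 = 0.011286.
Hence σ₀² = 1/0.011286 ≈ 88.6.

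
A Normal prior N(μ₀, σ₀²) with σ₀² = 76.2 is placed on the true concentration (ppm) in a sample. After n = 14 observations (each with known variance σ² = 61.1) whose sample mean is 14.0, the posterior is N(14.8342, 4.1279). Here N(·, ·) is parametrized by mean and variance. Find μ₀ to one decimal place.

μ₀ = 29.4

The posterior mean is a precision-weighted average: μ_n = (τ₀μ₀ + τ_data·x̄)/(τ₀+τ_data), with τ₀=1/σ₀² and τ_data=n/σ².
Here τ₀ = 1/76.2 = 0.013123 and τ_data = 14/61.1 = 0.229133, so τ_n = 0.242256.
Rearranging for μ₀: μ₀ = (μ_n·τ_n − τ_data·x̄)/τ₀ = (14.8342·0.242256 − 0.229133·14.0) / 0.013123 = 0.385812/0.013123 ≈ 29.4.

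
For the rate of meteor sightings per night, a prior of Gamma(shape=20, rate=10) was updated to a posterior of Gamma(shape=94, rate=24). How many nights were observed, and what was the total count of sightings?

A Gamma(α, β) prior (rate parametrization) on a Poisson rate with n observations summing to S gives posterior Gamma(α+S, β+n).
Matching: Σxᵢ = 94 − 20 = 74 and n = 24 − 10 = 14.

n = 14 nights with total 74 sightings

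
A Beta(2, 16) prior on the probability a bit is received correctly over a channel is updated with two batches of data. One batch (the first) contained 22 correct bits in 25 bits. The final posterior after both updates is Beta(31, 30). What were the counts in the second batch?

Sequential conjugate updates are equivalent to a single update on the pooled data, so total successes = posterior α − prior α and total failures = posterior β − prior β.
Total across both batches: 31−2=29 correct bits, 30−16=14 errors.
Subtract the first batch: 29−22=7 correct bits and 14−3=11 errors.

7 correct bits and 11 errors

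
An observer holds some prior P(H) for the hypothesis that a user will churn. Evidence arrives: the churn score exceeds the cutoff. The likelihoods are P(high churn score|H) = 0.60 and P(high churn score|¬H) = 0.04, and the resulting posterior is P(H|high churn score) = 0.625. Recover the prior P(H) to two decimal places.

Bayes' rule in odds form gives O(H|E) = O(H)·[P(E|H)/P(E|¬H)], hence O(H) = O(H|E)/LR.
Posterior odds = 0.625/(1−0.625) = 1.6667. LR = 0.60/0.04 = 15.0000.
Prior odds = 1.6667/15.0000 = 0.1111, so P(H) = 0.1111/(1+0.1111) ≈ 0.10.

P(H) = 0.10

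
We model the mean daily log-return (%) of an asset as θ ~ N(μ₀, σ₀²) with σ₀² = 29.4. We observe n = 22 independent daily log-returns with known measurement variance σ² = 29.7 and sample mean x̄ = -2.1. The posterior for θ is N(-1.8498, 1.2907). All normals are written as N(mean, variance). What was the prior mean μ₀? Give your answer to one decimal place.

μ₀ = 3.6

With known observation variance, the Normal–Normal posterior has precision τ_n = τ₀ + n/σ² and mean μ_n = (τ₀μ₀ + (n/σ²)x̄)/τ_n.
Here τ₀ = 1/29.4 = 0.034014 and τ_data = 22/29.7 = 0.740741, so τ_n = 0.774755.
Rearranging for μ₀: μ₀ = (μ_n·τ_n − τ_data·x̄)/τ₀ = (-1.8498·0.774755 − 0.740741·-2.1) / 0.034014 = 0.122414/0.034014 ≈ 3.6.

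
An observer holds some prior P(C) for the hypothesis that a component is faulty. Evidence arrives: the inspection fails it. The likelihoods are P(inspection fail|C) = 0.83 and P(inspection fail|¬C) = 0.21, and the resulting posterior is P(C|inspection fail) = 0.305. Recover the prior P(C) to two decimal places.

In odds form, posterior odds = prior odds × likelihood ratio, so prior odds = posterior odds ÷ LR.
Posterior odds = 0.305/(1−0.305) = 0.4388. LR = 0.83/0.21 = 3.9524.
Prior odds = 0.4388/3.9524 = 0.1110, so P(C) = 0.1110/(1+0.1110) ≈ 0.10.

P(C) = 0.10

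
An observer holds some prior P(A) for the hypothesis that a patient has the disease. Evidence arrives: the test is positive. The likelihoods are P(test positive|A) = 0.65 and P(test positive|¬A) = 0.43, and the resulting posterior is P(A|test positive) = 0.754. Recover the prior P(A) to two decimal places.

P(A) = 0.67

In odds form, posterior odds = prior odds × likelihood ratio, so prior odds = posterior odds ÷ LR.
Posterior odds = 0.754/(1−0.754) = 3.0650. LR = 0.65/0.43 = 1.5116.
Prior odds = 3.0650/1.5116 = 2.0277, so P(A) = 2.0277/(1+2.0277) ≈ 0.67.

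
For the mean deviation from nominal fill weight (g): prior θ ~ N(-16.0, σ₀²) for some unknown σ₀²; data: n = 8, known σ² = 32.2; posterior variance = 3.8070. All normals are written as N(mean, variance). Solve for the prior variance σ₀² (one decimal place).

σ₀² = 70.3

For the Normal–Normal model with known σ², precisions add: τ_n = τ₀ + n/σ².
So 1/σ₀² = 1/3.8070 − 8/32.2 = 0.262674 − 0.248447 = 0.014227.
Hence σ₀² = 1/0.014227 ≈ 70.3.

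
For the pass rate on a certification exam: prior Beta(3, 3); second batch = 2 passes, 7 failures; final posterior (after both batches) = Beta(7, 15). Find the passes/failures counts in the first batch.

Because Beta–binomial updating is additive in the counts, the combined data contributed (α_post−α_prior, β_post−β_prior) successes and failures.
Total across both batches: 7−3=4 passes, 15−3=12 failures.
Subtract the second batch: 4−2=2 passes and 12−7=5 failures.

2 passes and 5 failures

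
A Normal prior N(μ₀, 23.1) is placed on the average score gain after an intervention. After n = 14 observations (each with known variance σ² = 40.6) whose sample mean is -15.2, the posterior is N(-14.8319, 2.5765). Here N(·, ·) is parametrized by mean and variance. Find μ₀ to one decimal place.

μ₀ = -11.9

The posterior mean is a precision-weighted average: μ_n = (τ₀μ₀ + τ_data·x̄)/(τ₀+τ_data), with τ₀=1/σ₀² and τ_data=n/σ².
Here τ₀ = 1/23.1 = 0.043290 and τ_data = 14/40.6 = 0.344828, so τ_n = 0.388118.
Rearranging for μ₀: μ₀ = (μ_n·τ_n − τ_data·x̄)/τ₀ = (-14.8319·0.388118 − 0.344828·-15.2) / 0.043290 = -0.515142/0.043290 ≈ -11.9.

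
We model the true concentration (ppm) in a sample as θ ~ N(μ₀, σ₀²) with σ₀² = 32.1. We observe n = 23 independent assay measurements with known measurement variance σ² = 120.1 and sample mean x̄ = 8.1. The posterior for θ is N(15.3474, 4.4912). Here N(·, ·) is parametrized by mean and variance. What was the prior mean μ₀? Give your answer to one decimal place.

With known observation variance, the Normal–Normal posterior has precision τ_n = τ₀ + n/σ² and mean μ_n = (τ₀μ₀ + (n/σ²)x̄)/τ_n.
Here τ₀ = 1/32.1 = 0.031153 and τ_data = 23/120.1 = 0.191507, so τ_n = 0.222660.
Rearranging for μ₀: μ₀ = (μ_n·τ_n − τ_data·x̄)/τ₀ = (15.3474·0.222660 − 0.191507·8.1) / 0.031153 = 1.866045/0.031153 ≈ 59.9.

μ₀ = 59.9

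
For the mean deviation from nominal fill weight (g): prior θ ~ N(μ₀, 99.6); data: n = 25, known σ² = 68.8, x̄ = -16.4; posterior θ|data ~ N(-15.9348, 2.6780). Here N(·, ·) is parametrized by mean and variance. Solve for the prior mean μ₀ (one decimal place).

μ₀ = 0.9

The posterior mean is a precision-weighted average: μ_n = (τ₀μ₀ + τ_data·x̄)/(τ₀+τ_data), with τ₀=1/σ₀² and τ_data=n/σ².
Here τ₀ = 1/99.6 = 0.010040 and τ_data = 25/68.8 = 0.363372, so τ_n = 0.373412.
Rearranging for μ₀: μ₀ = (μ_n·τ_n − τ_data·x̄)/τ₀ = (-15.9348·0.373412 − 0.363372·-16.4) / 0.010040 = 0.009055/0.010040 ≈ 0.9.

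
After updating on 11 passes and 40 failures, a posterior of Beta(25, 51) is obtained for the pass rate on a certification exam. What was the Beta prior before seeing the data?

Under Beta–binomial conjugacy the posterior parameters are (α+s, β+f).
So α = 25 − 11 = 14 and β = 51 − 40 = 11.

Beta(14, 11)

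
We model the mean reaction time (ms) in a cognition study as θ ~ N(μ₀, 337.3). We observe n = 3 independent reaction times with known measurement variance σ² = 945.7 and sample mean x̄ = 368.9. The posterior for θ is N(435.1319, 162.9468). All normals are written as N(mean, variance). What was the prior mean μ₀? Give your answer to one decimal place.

With known observation variance, the Normal–Normal posterior has precision τ_n = τ₀ + n/σ² and mean μ_n = (τ₀μ₀ + (n/σ²)x̄)/τ_n.
Here τ₀ = 1/337.3 = 0.002965 and τ_data = 3/945.7 = 0.003172, so τ_n = 0.006137.
Rearranging for μ₀: μ₀ = (μ_n·τ_n − τ_data·x̄)/τ₀ = (435.1319·0.006137 − 0.003172·368.9) / 0.002965 = 1.500254/0.002965 ≈ 506.0.

μ₀ = 506.0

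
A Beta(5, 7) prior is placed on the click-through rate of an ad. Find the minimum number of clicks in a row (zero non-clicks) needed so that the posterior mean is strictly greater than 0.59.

k = 6

After k clicks and 0 non-clicks the posterior is Beta(5+k, 7), with mean (5+k)/(5+7+k).
Set (5+k)/(12+k) > 0.59 and solve: k > (0.59·12 − 5)/(1 − 0.59) = 5.073.
The smallest integer exceeding 5.073 is 6, and checking k=6: (11)/(18) = 0.6111 > 0.59.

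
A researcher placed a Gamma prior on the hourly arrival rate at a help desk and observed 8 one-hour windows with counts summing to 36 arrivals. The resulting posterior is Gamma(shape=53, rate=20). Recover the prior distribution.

Gamma(shape=17, rate=12)

A Gamma(α, β) prior (rate parametrization) on a Poisson rate with n observations summing to S gives posterior Gamma(α+S, β+n).
So α = 53 − 36 = 17 and β = 20 − 8 = 12.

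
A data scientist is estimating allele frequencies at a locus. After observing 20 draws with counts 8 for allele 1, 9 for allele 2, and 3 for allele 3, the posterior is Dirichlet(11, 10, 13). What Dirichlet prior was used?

Dirichlet(3, 1, 10)

For a Dirichlet(α) prior with multinomial counts c, the posterior is Dirichlet(α + c) componentwise.
Subtract each count from the matching posterior parameter: 11−8=3, 10−9=1, 13−3=10.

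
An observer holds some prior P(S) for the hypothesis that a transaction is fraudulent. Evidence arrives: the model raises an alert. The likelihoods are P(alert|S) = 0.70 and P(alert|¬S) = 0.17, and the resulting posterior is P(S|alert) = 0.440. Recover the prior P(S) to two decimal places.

P(S) = 0.16

In odds form, posterior odds = prior odds × likelihood ratio, so prior odds = posterior odds ÷ LR.
Posterior odds = 0.440/(1−0.440) = 0.7857. LR = 0.70/0.17 = 4.1176.
Prior odds = 0.7857/4.1176 = 0.1908, so P(S) = 0.1908/(1+0.1908) ≈ 0.16.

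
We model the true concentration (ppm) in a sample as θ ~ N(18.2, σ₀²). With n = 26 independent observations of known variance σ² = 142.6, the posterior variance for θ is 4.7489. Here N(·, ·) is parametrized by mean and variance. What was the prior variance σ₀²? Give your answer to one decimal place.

Posterior precision equals prior precision plus data precision: 1/σ_n² = 1/σ₀² + n/σ².
So 1/σ₀² = 1/4.7489 − 26/142.6 = 0.210575 − 0.182328 = 0.028247.
Hence σ₀² = 1/0.028247 ≈ 35.4.

σ₀² = 35.4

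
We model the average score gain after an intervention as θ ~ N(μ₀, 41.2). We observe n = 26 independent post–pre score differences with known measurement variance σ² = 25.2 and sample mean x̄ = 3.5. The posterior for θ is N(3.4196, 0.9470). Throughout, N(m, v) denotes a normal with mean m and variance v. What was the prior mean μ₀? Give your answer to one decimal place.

μ₀ = 0.0

The posterior mean is a precision-weighted average: μ_n = (τ₀μ₀ + τ_data·x̄)/(τ₀+τ_data), with τ₀=1/σ₀² and τ_data=n/σ².
Here τ₀ = 1/41.2 = 0.024272 and τ_data = 26/25.2 = 1.031746, so τ_n = 1.056018.
Rearranging for μ₀: μ₀ = (μ_n·τ_n − τ_data·x̄)/τ₀ = (3.4196·1.056018 − 1.031746·3.5) / 0.024272 = 0.000048/0.024272 ≈ 0.0.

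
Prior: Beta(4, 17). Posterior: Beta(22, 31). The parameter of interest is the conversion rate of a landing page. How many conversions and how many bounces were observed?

Under Beta–binomial conjugacy the posterior parameters are (α+s, β+f).
Match parameters: s=22−4=18, f=31−17=14.

18 conversions and 14 bounces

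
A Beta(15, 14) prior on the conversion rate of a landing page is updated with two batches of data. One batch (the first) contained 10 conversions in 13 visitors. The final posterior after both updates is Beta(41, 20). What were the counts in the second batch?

16 conversions and 3 bounces

Because Beta–binomial updating is additive in the counts, the combined data contributed (α_post−α_prior, β_post−β_prior) successes and failures.
Total across both batches: 41−15=26 conversions, 20−14=6 bounces.
Subtract the first batch: 26−10=16 conversions and 6−3=3 bounces.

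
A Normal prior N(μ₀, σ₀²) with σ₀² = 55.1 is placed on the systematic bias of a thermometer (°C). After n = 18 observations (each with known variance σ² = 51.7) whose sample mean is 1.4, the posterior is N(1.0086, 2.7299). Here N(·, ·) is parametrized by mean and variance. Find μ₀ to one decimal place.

The posterior mean is a precision-weighted average: μ_n = (τ₀μ₀ + τ_data·x̄)/(τ₀+τ_data), with τ₀=1/σ₀² and τ_data=n/σ².
Here τ₀ = 1/55.1 = 0.018149 and τ_data = 18/51.7 = 0.348162, so τ_n = 0.366311.
Rearranging for μ₀: μ₀ = (μ_n·τ_n − τ_data·x̄)/τ₀ = (1.0086·0.366311 − 0.348162·1.4) / 0.018149 = -0.117966/0.018149 ≈ -6.5.

μ₀ = -6.5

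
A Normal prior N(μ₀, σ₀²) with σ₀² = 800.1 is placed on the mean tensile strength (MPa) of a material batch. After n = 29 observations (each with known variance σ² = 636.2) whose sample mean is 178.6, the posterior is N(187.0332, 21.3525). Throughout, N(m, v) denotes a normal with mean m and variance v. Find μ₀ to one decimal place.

The posterior mean is a precision-weighted average: μ_n = (τ₀μ₀ + τ_data·x̄)/(τ₀+τ_data), with τ₀=1/σ₀² and τ_data=n/σ².
Here τ₀ = 1/800.1 = 0.001250 and τ_data = 29/636.2 = 0.045583, so τ_n = 0.046833.
Rearranging for μ₀: μ₀ = (μ_n·τ_n − τ_data·x̄)/τ₀ = (187.0332·0.046833 − 0.045583·178.6) / 0.001250 = 0.618202/0.001250 ≈ 494.6.

μ₀ = 494.6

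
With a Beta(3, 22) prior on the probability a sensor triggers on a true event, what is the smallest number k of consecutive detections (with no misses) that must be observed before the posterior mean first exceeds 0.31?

After k detections and 0 misses the posterior is Beta(3+k, 22), with mean (3+k)/(3+22+k).
Set (3+k)/(25+k) > 0.31 and solve: k > (0.31·25 − 3)/(1 − 0.31) = 6.884.
The smallest integer exceeding 6.884 is 7.

k = 7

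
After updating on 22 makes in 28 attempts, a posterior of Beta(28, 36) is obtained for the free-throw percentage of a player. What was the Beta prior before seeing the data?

Beta(6, 30)

A Beta(α, β) prior with s successes and f failures in binomial data gives a Beta(α+s, β+f) posterior.
Subtract the data counts: 28−22=6, 36−6=30.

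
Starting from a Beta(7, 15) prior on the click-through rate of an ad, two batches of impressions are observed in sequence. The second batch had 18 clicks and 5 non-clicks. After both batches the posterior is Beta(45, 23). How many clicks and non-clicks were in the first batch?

Because Beta–binomial updating is additive in the counts, the combined data contributed (α_post−α_prior, β_post−β_prior) successes and failures.
Total across both batches: 45−7=38 clicks, 23−15=8 non-clicks.
Subtract the second batch: 38−18=20 clicks and 8−5=3 non-clicks.

20 clicks and 3 non-clicks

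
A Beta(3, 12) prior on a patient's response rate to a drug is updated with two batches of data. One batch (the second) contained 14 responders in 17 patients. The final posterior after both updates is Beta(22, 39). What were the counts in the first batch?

5 responders and 24 non-responders

Because Beta–binomial updating is additive in the counts, the combined data contributed (α_post−α_prior, β_post−β_prior) successes and failures.
Total across both batches: 22−3=19 responders, 39−12=27 non-responders.
Subtract the second batch: 19−14=5 responders and 27−3=24 non-responders.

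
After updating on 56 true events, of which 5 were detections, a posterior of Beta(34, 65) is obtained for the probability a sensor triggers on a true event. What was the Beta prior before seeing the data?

Beta is conjugate to the binomial likelihood: posterior = Beta(a+s, b+f).
Subtract the data counts: 34−5=29, 65−51=14.

Beta(29, 14)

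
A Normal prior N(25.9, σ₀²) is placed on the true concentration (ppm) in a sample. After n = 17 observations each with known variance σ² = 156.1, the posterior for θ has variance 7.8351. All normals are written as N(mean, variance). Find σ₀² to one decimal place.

σ₀² = 53.4

For the Normal–Normal model with known σ², precisions add: τ_n = τ₀ + n/σ².
So 1/σ₀² = 1/7.8351 − 17/156.1 = 0.127631 − 0.108905 = 0.018726.
Hence σ₀² = 1/0.018726 ≈ 53.4.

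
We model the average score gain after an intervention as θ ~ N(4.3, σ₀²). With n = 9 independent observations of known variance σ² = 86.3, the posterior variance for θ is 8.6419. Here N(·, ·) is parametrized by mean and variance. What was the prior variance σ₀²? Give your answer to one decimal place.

For the Normal–Normal model with known σ², precisions add: τ_n = τ₀ + n/σ².
So 1/σ₀² = 1/8.6419 − 9/86.3 = 0.115715 − 0.104287 = 0.011428.
Hence σ₀² = 1/0.011428 ≈ 87.5.

σ₀² = 87.5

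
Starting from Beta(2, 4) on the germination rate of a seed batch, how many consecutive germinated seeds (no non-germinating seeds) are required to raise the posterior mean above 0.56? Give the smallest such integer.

k = 4

After k germinated seeds and 0 non-germinating seeds the posterior is Beta(2+k, 4), with mean (2+k)/(2+4+k).
Set (2+k)/(6+k) > 0.56 and solve: k > (0.56·6 − 2)/(1 − 0.56) = 3.091.
The smallest integer exceeding 3.091 is 4.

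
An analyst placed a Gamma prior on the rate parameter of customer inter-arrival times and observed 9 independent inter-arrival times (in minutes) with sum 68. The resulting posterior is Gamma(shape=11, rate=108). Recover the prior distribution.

For an exponential likelihood with a Gamma(α, β) prior on the rate, n observations with total T give posterior Gamma(α+n, β+T).
So α = 11 − 9 = 2 and β = 108 − 68 = 40.

Gamma(shape=2, rate=40)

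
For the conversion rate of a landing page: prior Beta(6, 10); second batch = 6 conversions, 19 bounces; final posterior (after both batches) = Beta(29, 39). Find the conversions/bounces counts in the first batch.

Because Beta–binomial updating is additive in the counts, the combined data contributed (α_post−α_prior, β_post−β_prior) successes and failures.
Total across both batches: 29−6=23 conversions, 39−10=29 bounces.
Subtract the second batch: 23−6=17 conversions and 29−19=10 bounces.

17 conversions and 10 bounces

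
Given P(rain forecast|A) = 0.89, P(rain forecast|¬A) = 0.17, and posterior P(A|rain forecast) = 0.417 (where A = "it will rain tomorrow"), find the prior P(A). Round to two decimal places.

P(A) = 0.12

Bayes' rule in odds form gives O(A|E) = O(A)·[P(E|A)/P(E|¬A)], hence O(A) = O(A|E)/LR.
Posterior odds = 0.417/(1−0.417) = 0.7153. LR = 0.89/0.17 = 5.2353.
Prior odds = 0.7153/5.2353 = 0.1366, so P(A) = 0.1366/(1+0.1366) ≈ 0.12.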